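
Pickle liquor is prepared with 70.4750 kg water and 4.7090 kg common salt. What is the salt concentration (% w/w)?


Formula: Conc = salt / (water + salt) * 100
Substituting: Conc = 4.7090 / (70.4750 + 4.7090) * 100
Result: 6.2633 %


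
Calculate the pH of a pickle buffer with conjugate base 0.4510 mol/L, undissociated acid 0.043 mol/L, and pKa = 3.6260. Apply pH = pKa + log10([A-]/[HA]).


ratio = [A-] / [HA] = 0.4510 / 0.043 = 10.4884
log10(ratio) = 1.0207
pH = pKa + log10(ratio) = 3.6260 + 1.0207 = 4.6467


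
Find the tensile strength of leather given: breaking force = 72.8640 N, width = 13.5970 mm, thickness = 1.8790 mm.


Formula: TS = force / (width * thickness)
Substituting: TS = 72.8640 / (13.5970 * 1.8790)
Result: 2.8520 N/mm^2


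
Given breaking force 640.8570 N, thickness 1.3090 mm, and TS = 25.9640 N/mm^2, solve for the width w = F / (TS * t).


Formula: w = F / (TS * t)
Substituting: w = 640.8570 / (25.9640 * 1.3090)
Result: 18.8560 mm


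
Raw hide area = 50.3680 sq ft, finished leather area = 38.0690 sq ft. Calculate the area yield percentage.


Formula: Yield = finished / raw * 100
Substituting: Yield = 38.0690 / 50.3680 * 100
Result: 75.5817 %


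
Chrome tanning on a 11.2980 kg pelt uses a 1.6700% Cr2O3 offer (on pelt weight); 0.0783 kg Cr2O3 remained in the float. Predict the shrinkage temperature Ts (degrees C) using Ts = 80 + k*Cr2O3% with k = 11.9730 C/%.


Offered = pelt * offer_pct / 100 = 11.2980 * 1.6700 / 100 = 0.1887 kg
Uptake = offered - residual = 0.1887 - 0.0783 = 0.1104 kg
Cr2O3% on pelt = uptake / pelt * 100 = 0.1104 / 11.2980 * 100 = 0.9770 %
Ts = 80 + k * Cr2O3% = 80 + 11.9730 * 0.9770 = 91.6971 C


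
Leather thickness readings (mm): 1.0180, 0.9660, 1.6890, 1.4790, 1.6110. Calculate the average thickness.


Formula: Average = sum / n
Substituting: Average = 6.7630 / 5
Result: 1.3526 mm


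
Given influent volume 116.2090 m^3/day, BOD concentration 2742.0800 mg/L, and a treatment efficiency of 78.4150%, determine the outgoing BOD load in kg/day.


Load_in = volume * conc / 1000 = 116.2090 * 2742.0800 / 1000 = 318.6544 kg/day
Removed = Load_in * eff / 100 = 318.6544 * 78.4150 / 100 = 249.8728 kg/day
Load_out = Load_in - Removed = 318.6544 - 249.8728 = 68.7815 kg/day


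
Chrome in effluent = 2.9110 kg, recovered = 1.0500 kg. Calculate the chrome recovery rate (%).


Formula: Recovery = recovered / input * 100
Substituting: Recovery = 1.0500 / 2.9110 * 100
Result: 36.0701 %


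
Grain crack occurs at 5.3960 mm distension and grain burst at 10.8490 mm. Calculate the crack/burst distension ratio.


Formula: Ratio = crack / burst
Substituting: Ratio = 5.3960 / 10.8490
Result: 0.4974


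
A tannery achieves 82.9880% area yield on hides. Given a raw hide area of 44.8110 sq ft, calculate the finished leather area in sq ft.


Formula: finished = raw * yield / 100
Substituting: finished = 44.8110 * 82.9880 / 100
Result: 37.1878 sq ft


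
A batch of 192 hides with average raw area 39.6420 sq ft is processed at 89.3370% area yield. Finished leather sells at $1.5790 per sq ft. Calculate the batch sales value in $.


Raw_total = N * avg_area = 192 * 39.6420 = 7611.2640 sq ft
Finished = Raw_total * yield / 100 = 7611.2640 * 89.3370 / 100 = 6799.6749 sq ft
Value = Finished * price = 6799.6749 * 1.5790 = 10736.6867 $


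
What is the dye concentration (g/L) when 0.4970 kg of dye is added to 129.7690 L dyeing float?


Formula: Conc = dye_mass(kg) / volume(L) * 1000
Substituting: Conc = 0.4970 / 129.7690 * 1000
Result: 3.8299 g/L


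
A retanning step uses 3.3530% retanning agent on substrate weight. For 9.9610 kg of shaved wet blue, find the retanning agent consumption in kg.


Formula: Retan = substrate * pct / 100
Substituting: Retan = 9.9610 * 3.3530 / 100
Result: 0.3340 kg


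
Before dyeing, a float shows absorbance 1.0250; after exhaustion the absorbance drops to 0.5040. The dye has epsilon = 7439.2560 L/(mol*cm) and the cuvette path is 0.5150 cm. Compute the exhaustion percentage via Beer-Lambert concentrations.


c_initial = A_i / (epsilon * l) = 1.0250 / (7439.2560 * 0.5150) = 2.6754e-04 mol/L
c_final = A_f / (epsilon * l) = 0.5040 / (7439.2560 * 0.5150) = 1.3155e-04 mol/L
Exhaustion = (c_initial - c_final) / c_initial * 100 = (2.6754e-04 - 1.3155e-04) / 2.6754e-04 * 100 = 50.8293 %


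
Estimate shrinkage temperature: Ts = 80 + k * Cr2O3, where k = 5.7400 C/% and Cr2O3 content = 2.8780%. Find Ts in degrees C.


Formula: Ts = 80 + k * Cr2O3
Substituting: Ts = 80 + 5.7400 * 2.8780
Result: 96.5197 C


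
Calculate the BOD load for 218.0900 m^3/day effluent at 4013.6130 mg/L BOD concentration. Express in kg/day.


Formula: BOD_load = volume * conc / 1000
Substituting: BOD_load = 218.0900 * 4013.6130 / 1000
Result: 875.3289 kg/day


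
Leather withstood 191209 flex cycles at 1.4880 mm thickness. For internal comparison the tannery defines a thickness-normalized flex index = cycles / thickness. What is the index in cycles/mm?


Formula: Index = cycles / thickness
Substituting: Index = 191209 / 1.4880
Result: 128500.6720 cycles/mm


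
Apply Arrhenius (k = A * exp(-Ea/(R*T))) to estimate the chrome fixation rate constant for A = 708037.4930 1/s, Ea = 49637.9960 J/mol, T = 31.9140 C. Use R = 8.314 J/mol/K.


T_K = T_C + 273.15 = 31.9140 + 273.15 = 305.0640 K
exponent = -Ea / (R * T_K) = -49637.9960 / (8.314 * 305.0640) = -19.5710
k = A * exp(exponent) = 708037.4930 * exp(-19.5710) = 0.00224117 1/s


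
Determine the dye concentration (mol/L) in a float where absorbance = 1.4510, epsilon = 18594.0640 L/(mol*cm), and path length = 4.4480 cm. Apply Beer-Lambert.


Formula: c = A / (epsilon * l)
Substituting: c = 1.4510 / (18594.0640 * 4.4480)
Result: 1.7544e-05 mol/L


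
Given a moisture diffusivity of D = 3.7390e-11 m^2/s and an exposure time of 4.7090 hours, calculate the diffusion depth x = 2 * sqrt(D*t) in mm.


t = 4.7090 hr * 3600 = 16952.4000 s
D * t = 3.7390e-11 * 16952.4000 = 6.3385e-07
x = 2 * sqrt(D*t) = 2 * sqrt(6.3385e-07) = 0.00159229 m = 1.5923 mm


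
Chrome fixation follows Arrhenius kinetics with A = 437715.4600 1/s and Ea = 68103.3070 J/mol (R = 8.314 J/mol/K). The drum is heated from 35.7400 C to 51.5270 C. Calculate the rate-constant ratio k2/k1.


T1 = 35.7400 + 273.15 = 308.8900 K; T2 = 51.5270 + 273.15 = 324.6770 K
k1 = A * exp(-Ea/(R*T1)) = 437715.4600 * exp(-68103.3070/(8.314*308.8900)) = 1.3311e-06 1/s
k2 = A * exp(-Ea/(R*T2)) = 437715.4600 * exp(-68103.3070/(8.314*324.6770)) = 4.8329e-06 1/s
k2/k1 = 4.8329e-06 / 1.3311e-06 = 3.6308


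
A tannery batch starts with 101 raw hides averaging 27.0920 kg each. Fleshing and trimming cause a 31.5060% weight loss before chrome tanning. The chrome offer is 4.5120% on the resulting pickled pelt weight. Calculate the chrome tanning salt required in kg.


Total_raw = N * avg_wt = 101 * 27.0920 = 2736.2920 kg
Substrate = Total_raw * (1 - loss/100) = 2736.2920 * (1 - 31.5060/100) = 1874.1958 kg
Chrome = Substrate * pct / 100 = 1874.1958 * 4.5120 / 100 = 84.5637 kg


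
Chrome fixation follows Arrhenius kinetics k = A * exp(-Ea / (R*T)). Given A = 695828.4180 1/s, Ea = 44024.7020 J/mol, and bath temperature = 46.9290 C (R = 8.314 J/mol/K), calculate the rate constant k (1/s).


T_K = T_C + 273.15 = 46.9290 + 273.15 = 320.0790 K
exponent = -Ea / (R * T_K) = -44024.7020 / (8.314 * 320.0790) = -16.5436
k = A * exp(exponent) = 695828.4180 * exp(-16.5436) = 0.0454696 1/s


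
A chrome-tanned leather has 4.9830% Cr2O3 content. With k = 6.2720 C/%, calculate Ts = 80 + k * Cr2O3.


Formula: Ts = 80 + k * Cr2O3
Substituting: Ts = 80 + 6.2720 * 4.9830
Result: 111.2534 C


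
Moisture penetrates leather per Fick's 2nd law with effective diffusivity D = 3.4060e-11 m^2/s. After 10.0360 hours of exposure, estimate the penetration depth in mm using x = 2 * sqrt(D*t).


t = 10.0360 hr * 3600 = 36129.6000 s
D * t = 3.4060e-11 * 36129.6000 = 1.2306e-06
x = 2 * sqrt(D*t) = 2 * sqrt(1.2306e-06) = 0.00221862 m = 2.2186 mm


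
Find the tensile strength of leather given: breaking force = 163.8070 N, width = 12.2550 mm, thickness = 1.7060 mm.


Formula: TS = force / (width * thickness)
Substituting: TS = 163.8070 / (12.2550 * 1.7060)
Result: 7.8350 N/mm^2


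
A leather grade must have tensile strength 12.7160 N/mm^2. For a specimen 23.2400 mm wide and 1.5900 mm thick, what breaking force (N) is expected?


Formula: F = TS * w * t
Substituting: F = 12.7160 * 23.2400 * 1.5900
Result: 469.8765 N


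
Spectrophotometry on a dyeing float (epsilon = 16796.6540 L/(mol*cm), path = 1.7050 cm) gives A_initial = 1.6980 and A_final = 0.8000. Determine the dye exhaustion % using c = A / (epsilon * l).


c_initial = A_i / (epsilon * l) = 1.6980 / (16796.6540 * 1.7050) = 5.9291e-05 mol/L
c_final = A_f / (epsilon * l) = 0.8000 / (16796.6540 * 1.7050) = 2.7935e-05 mol/L
Exhaustion = (c_initial - c_final) / c_initial * 100 = (5.9291e-05 - 2.7935e-05) / 5.9291e-05 * 100 = 52.8857 %


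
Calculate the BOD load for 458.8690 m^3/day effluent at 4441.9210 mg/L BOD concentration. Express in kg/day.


Formula: BOD_load = volume * conc / 1000
Substituting: BOD_load = 458.8690 * 4441.9210 / 1000
Result: 2038.2598 kg/day


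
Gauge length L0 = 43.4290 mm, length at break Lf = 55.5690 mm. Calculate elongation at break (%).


Formula: Elongation = (Lf - L0) / L0 * 100
Substituting: Elongation = (55.5690 - 43.4290) / 43.4290 * 100
Result: 27.9537 %


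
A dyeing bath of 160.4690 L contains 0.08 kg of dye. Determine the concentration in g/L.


Formula: Conc = dye_mass(kg) / volume(L) * 1000
Substituting: Conc = 0.08 / 160.4690 * 1000
Result: 0.4985 g/L


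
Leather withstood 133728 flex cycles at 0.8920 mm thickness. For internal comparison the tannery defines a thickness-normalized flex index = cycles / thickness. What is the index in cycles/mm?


Formula: Index = cycles / thickness
Substituting: Index = 133728 / 0.8920
Result: 149919.2825 cycles/mm


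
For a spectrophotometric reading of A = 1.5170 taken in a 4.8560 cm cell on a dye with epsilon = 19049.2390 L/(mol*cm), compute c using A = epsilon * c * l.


Formula: c = A / (epsilon * l)
Substituting: c = 1.5170 / (19049.2390 * 4.8560)
Result: 1.6399e-05 mol/L


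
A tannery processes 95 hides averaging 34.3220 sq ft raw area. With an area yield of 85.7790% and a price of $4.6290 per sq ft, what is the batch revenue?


Raw_total = N * avg_area = 95 * 34.3220 = 3260.5900 sq ft
Finished = Raw_total * yield / 100 = 3260.5900 * 85.7790 / 100 = 2796.9015 sq ft
Value = Finished * price = 2796.9015 * 4.6290 = 12946.8570 $


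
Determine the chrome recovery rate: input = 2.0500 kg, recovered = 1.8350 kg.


Formula: Recovery = recovered / input * 100
Substituting: Recovery = 1.8350 / 2.0500 * 100
Result: 89.5122 %


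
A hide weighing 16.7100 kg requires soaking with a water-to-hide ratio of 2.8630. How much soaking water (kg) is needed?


Formula: Water = hide_weight * ratio
Substituting: Water = 16.7100 * 2.8630
Result: 47.8407 kg


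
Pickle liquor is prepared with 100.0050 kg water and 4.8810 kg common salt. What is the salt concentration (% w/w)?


Formula: Conc = salt / (water + salt) * 100
Substituting: Conc = 4.8810 / (100.0050 + 4.8810) * 100
Result: 4.6536 %


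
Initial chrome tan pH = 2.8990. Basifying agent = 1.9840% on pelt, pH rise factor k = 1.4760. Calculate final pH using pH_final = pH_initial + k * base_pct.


Formula: pH_final = pH_initial + k * base_pct
Substituting: pH_final = 2.8990 + 1.4760 * 1.9840
Result: 5.8274


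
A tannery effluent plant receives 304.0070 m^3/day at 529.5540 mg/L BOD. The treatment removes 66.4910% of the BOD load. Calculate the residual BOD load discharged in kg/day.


Load_in = volume * conc / 1000 = 304.0070 * 529.5540 / 1000 = 160.9881 kg/day
Removed = Load_in * eff / 100 = 160.9881 * 66.4910 / 100 = 107.0426 kg/day
Load_out = Load_in - Removed = 160.9881 - 107.0426 = 53.9455 kg/day


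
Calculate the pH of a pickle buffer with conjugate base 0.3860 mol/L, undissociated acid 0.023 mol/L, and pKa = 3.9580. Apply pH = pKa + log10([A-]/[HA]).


ratio = [A-] / [HA] = 0.3860 / 0.023 = 16.7826
log10(ratio) = 1.2249
pH = pKa + log10(ratio) = 3.9580 + 1.2249 = 5.1829


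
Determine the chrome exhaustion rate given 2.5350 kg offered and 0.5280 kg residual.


Formula: Uptake = (offered - residual) / offered * 100
Substituting: Uptake = (2.5350 - 0.5280) / 2.5350 * 100
Result: 79.1716 %


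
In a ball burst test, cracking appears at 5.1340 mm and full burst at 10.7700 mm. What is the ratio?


Formula: Ratio = crack / burst
Substituting: Ratio = 5.1340 / 10.7700
Result: 0.4767


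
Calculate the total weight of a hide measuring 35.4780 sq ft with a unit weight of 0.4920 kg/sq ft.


Formula: Weight = area * weight_per_sqft
Substituting: Weight = 35.4780 * 0.4920
Result: 17.4552 kg


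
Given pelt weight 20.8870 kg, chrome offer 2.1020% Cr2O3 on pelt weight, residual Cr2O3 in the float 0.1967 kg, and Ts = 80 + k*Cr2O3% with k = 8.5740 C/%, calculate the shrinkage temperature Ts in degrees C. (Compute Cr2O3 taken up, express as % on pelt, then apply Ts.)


Offered = pelt * offer_pct / 100 = 20.8870 * 2.1020 / 100 = 0.4390 kg
Uptake = offered - residual = 0.4390 - 0.1967 = 0.2423 kg
Cr2O3% on pelt = uptake / pelt * 100 = 0.2423 / 20.8870 * 100 = 1.1603 %
Ts = 80 + k * Cr2O3% = 80 + 8.5740 * 1.1603 = 89.9481 C


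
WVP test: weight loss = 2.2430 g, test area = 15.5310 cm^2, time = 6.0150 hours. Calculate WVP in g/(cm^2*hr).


Formula: WVP = loss / (area * time)
Substituting: WVP = 2.2430 / (15.5310 * 6.0150)
Result: 0.0240101 g/(cm^2*hr)


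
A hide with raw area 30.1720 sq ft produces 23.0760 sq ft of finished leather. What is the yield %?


Formula: Yield = finished / raw * 100
Substituting: Yield = 23.0760 / 30.1720 * 100
Result: 76.4815 %


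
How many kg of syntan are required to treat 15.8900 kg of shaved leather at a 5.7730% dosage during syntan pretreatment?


Formula: Syntan = substrate * pct / 100
Substituting: Syntan = 15.8900 * 5.7730 / 100
Result: 0.9173 kg


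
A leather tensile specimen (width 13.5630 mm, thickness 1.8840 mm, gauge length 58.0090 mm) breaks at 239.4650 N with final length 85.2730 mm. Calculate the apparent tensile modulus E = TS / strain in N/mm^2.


TS = F / (w * t) = 239.4650 / (13.5630 * 1.8840) = 9.3714 N/mm^2
strain = (Lf - L0) / L0 = (85.2730 - 58.0090) / 58.0090 = 0.4700
E = TS / strain = 9.3714 / 0.4700 = 19.9394 N/mm^2


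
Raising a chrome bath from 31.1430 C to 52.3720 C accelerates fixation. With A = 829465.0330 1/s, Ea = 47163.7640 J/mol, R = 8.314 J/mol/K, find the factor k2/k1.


T1 = 31.1430 + 273.15 = 304.2930 K; T2 = 52.3720 + 273.15 = 325.5220 K
k1 = A * exp(-Ea/(R*T1)) = 829465.0330 * exp(-47163.7640/(8.314*304.2930)) = 0.00664385 1/s
k2 = A * exp(-Ea/(R*T2)) = 829465.0330 * exp(-47163.7640/(8.314*325.5220)) = 0.0224092 1/s
k2/k1 = 0.0224092 / 0.00664385 = 3.3729


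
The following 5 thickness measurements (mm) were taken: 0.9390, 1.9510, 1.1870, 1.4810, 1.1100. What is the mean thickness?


Formula: Average = sum / n
Substituting: Average = 6.6680 / 5
Result: 1.3336 mm


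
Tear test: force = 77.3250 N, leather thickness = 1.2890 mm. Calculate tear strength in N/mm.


Formula: Tear strength = force / thickness
Substituting: Tear strength = 77.3250 / 1.2890
Result: 59.9884 N/mm


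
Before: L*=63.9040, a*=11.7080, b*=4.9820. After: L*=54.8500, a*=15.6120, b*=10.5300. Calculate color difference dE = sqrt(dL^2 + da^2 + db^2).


dL = -9.0540, da = 3.9040, db = 5.5480
dE = sqrt((-9.0540)^2 + 3.9040^2 + 5.5480^2) = 11.3136


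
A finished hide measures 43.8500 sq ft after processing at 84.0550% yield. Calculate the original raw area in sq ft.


Formula: raw = finished * 100 / yield
Substituting: raw = 43.8500 * 100 / 84.0550
Result: 52.1682 sq ft


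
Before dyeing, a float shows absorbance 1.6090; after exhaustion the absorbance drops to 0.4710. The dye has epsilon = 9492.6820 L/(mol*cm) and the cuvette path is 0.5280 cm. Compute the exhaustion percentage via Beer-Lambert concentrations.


c_initial = A_i / (epsilon * l) = 1.6090 / (9492.6820 * 0.5280) = 3.2102e-04 mol/L
c_final = A_f / (epsilon * l) = 0.4710 / (9492.6820 * 0.5280) = 9.3972e-05 mol/L
Exhaustion = (c_initial - c_final) / c_initial * 100 = (3.2102e-04 - 9.3972e-05) / 3.2102e-04 * 100 = 70.7272 %


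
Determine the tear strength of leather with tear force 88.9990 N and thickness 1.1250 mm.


Formula: Tear strength = force / thickness
Substituting: Tear strength = 88.9990 / 1.1250
Result: 79.1102 N/mm


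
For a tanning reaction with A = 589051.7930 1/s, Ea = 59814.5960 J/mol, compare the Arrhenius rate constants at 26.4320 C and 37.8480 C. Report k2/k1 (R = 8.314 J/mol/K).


T1 = 26.4320 + 273.15 = 299.5820 K; T2 = 37.8480 + 273.15 = 310.9980 K
k1 = A * exp(-Ea/(R*T1)) = 589051.7930 * exp(-59814.5960/(8.314*299.5820)) = 2.1908e-05 1/s
k2 = A * exp(-Ea/(R*T2)) = 589051.7930 * exp(-59814.5960/(8.314*310.9980)) = 5.2899e-05 1/s
k2/k1 = 5.2899e-05 / 2.1908e-05 = 2.4146


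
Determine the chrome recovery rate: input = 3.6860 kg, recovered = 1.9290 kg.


Formula: Recovery = recovered / input * 100
Substituting: Recovery = 1.9290 / 3.6860 * 100
Result: 52.3332 %


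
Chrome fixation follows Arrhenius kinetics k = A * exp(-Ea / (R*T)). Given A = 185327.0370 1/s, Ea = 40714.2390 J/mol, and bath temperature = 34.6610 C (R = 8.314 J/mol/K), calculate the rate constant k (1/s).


T_K = T_C + 273.15 = 34.6610 + 273.15 = 307.8110 K
exponent = -Ea / (R * T_K) = -40714.2390 / (8.314 * 307.8110) = -15.9093
k = A * exp(exponent) = 185327.0370 * exp(-15.9093) = 0.022835 1/s


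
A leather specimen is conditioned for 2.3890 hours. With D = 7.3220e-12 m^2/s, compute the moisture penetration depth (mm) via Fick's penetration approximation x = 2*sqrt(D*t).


t = 2.3890 hr * 3600 = 8600.4000 s
D * t = 7.3220e-12 * 8600.4000 = 6.2972e-08
x = 2 * sqrt(D*t) = 2 * sqrt(6.2972e-08) = 5.0188e-04 m = 0.5019 mm


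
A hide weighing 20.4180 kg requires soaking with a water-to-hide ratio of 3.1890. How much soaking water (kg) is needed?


Formula: Water = hide_weight * ratio
Substituting: Water = 20.4180 * 3.1890
Result: 65.1130 kg


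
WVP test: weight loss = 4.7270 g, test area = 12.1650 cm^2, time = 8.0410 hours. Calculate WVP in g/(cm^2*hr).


Formula: WVP = loss / (area * time)
Substituting: WVP = 4.7270 / (12.1650 * 8.0410)
Result: 0.0483241 g/(cm^2*hr)


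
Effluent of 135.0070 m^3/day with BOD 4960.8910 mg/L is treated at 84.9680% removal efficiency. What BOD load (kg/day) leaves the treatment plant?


Load_in = volume * conc / 1000 = 135.0070 * 4960.8910 / 1000 = 669.7550 kg/day
Removed = Load_in * eff / 100 = 669.7550 * 84.9680 / 100 = 569.0774 kg/day
Load_out = Load_in - Removed = 669.7550 - 569.0774 = 100.6776 kg/day


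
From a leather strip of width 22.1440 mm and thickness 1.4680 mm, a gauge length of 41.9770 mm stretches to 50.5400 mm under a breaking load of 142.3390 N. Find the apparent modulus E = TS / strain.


TS = F / (w * t) = 142.3390 / (22.1440 * 1.4680) = 4.3787 N/mm^2
strain = (Lf - L0) / L0 = (50.5400 - 41.9770) / 41.9770 = 0.2040
E = TS / strain = 4.3787 / 0.2040 = 21.4648 N/mm^2


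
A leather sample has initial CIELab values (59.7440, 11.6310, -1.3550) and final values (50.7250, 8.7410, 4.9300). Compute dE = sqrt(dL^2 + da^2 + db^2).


dL = -9.0190, da = -2.8900, db = 6.2850
dE = sqrt((-9.0190)^2 + (-2.8900)^2 + 6.2850^2) = 11.3664


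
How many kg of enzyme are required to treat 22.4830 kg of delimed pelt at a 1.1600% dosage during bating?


Formula: Enzyme = substrate * pct / 100
Substituting: Enzyme = 22.4830 * 1.1600 / 100
Result: 0.2608 kg


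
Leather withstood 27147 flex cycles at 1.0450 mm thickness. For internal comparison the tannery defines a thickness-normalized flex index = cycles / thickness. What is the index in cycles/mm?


Formula: Index = cycles / thickness
Substituting: Index = 27147 / 1.0450
Result: 25977.9904 cycles/mm


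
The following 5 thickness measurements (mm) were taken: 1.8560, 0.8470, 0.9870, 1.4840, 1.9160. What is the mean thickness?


Formula: Average = sum / n
Substituting: Average = 7.0900 / 5
Result: 1.4180 mm


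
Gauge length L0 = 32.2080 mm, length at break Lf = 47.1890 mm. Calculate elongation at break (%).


Formula: Elongation = (Lf - L0) / L0 * 100
Substituting: Elongation = (47.1890 - 32.2080) / 32.2080 * 100
Result: 46.5133 %


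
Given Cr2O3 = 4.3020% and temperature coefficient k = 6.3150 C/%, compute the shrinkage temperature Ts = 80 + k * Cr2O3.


Formula: Ts = 80 + k * Cr2O3
Substituting: Ts = 80 + 6.3150 * 4.3020
Result: 107.1671 C


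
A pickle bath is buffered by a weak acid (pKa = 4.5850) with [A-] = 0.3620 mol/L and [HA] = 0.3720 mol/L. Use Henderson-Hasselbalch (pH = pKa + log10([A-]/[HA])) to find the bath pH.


ratio = [A-] / [HA] = 0.3620 / 0.3720 = 0.9731
log10(ratio) = -0.0118344
pH = pKa + log10(ratio) = 4.5850 - 0.0118344 = 4.5732


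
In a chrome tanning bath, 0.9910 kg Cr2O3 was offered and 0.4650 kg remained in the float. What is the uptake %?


Formula: Uptake = (offered - residual) / offered * 100
Substituting: Uptake = (0.9910 - 0.4650) / 0.9910 * 100
Result: 53.0777 %


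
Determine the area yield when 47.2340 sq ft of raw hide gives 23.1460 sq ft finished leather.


Formula: Yield = finished / raw * 100
Substituting: Yield = 23.1460 / 47.2340 * 100
Result: 49.0028 %


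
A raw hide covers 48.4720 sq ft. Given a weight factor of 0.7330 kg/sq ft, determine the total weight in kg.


Formula: Weight = area * weight_per_sqft
Substituting: Weight = 48.4720 * 0.7330
Result: 35.5300 kg


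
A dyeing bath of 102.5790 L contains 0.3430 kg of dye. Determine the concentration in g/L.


Formula: Conc = dye_mass(kg) / volume(L) * 1000
Substituting: Conc = 0.3430 / 102.5790 * 1000
Result: 3.3438 g/L


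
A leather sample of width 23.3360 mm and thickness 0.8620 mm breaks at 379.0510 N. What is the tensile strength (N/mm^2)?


Formula: TS = force / (width * thickness)
Substituting: TS = 379.0510 / (23.3360 * 0.8620)
Result: 18.8436 N/mm^2


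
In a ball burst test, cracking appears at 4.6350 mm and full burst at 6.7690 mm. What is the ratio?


Formula: Ratio = crack / burst
Substituting: Ratio = 4.6350 / 6.7690
Result: 0.6847


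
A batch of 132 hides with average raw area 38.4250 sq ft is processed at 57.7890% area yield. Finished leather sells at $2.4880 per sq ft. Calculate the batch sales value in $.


Raw_total = N * avg_area = 132 * 38.4250 = 5072.1000 sq ft
Finished = Raw_total * yield / 100 = 5072.1000 * 57.7890 / 100 = 2931.1159 sq ft
Value = Finished * price = 2931.1159 * 2.4880 = 7292.6163 $


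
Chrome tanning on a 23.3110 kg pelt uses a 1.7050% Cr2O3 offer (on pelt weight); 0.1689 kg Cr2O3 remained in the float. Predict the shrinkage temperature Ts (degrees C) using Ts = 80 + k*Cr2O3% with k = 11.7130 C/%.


Offered = pelt * offer_pct / 100 = 23.3110 * 1.7050 / 100 = 0.3975 kg
Uptake = offered - residual = 0.3975 - 0.1689 = 0.2286 kg
Cr2O3% on pelt = uptake / pelt * 100 = 0.2286 / 23.3110 * 100 = 0.9804 %
Ts = 80 + k * Cr2O3% = 80 + 11.7130 * 0.9804 = 91.4840 C


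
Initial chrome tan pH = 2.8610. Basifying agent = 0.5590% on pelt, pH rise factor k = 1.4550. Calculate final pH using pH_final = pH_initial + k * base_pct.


Formula: pH_final = pH_initial + k * base_pct
Substituting: pH_final = 2.8610 + 1.4550 * 0.5590
Result: 3.6743


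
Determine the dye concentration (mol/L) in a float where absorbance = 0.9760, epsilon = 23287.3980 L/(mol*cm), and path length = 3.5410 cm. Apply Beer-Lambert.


Formula: c = A / (epsilon * l)
Substituting: c = 0.9760 / (23287.3980 * 3.5410)
Result: 1.1836e-05 mol/L


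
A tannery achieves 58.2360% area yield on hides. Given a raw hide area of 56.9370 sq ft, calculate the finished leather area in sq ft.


Formula: finished = raw * yield / 100
Substituting: finished = 56.9370 * 58.2360 / 100
Result: 33.1578 sq ft


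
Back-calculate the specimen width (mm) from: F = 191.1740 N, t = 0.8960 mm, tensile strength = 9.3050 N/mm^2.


Formula: w = F / (TS * t)
Substituting: w = 191.1740 / (9.3050 * 0.8960)
Result: 22.9300 mm


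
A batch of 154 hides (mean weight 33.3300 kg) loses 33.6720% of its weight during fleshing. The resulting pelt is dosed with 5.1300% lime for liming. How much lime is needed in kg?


Total_raw = N * avg_wt = 154 * 33.3300 = 5132.8200 kg
Substrate = Total_raw * (1 - loss/100) = 5132.8200 * (1 - 33.6720/100) = 3404.4968 kg
Lime = Substrate * pct / 100 = 3404.4968 * 5.1300 / 100 = 174.6507 kg


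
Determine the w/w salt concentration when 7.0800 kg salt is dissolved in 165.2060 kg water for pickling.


Formula: Conc = salt / (water + salt) * 100
Substituting: Conc = 7.0800 / (165.2060 + 7.0800) * 100
Result: 4.1094 %


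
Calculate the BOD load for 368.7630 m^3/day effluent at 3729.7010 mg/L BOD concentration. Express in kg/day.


Formula: BOD_load = volume * conc / 1000
Substituting: BOD_load = 368.7630 * 3729.7010 / 1000
Result: 1375.3757 kg/day


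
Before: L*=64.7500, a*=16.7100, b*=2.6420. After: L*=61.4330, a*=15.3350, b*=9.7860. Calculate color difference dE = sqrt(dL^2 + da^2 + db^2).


dL = -3.3170, da = -1.3750, db = 7.1440
dE = sqrt((-3.3170)^2 + (-1.3750)^2 + 7.1440^2) = 7.9956


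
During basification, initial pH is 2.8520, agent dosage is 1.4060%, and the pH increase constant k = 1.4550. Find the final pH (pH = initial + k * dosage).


Formula: pH_final = pH_initial + k * base_pct
Substituting: pH_final = 2.8520 + 1.4550 * 1.4060
Result: 4.8977


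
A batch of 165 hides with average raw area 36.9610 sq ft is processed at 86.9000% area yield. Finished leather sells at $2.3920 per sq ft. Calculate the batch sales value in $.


Raw_total = N * avg_area = 165 * 36.9610 = 6098.5650 sq ft
Finished = Raw_total * yield / 100 = 6098.5650 * 86.9000 / 100 = 5299.6530 sq ft
Value = Finished * price = 5299.6530 * 2.3920 = 12676.7699 $


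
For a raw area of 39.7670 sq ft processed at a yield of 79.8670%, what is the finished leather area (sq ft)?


Formula: finished = raw * yield / 100
Substituting: finished = 39.7670 * 79.8670 / 100
Result: 31.7607 sq ft


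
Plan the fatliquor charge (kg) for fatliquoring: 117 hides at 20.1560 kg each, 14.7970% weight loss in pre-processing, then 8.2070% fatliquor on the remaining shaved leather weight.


Total_raw = N * avg_wt = 117 * 20.1560 = 2358.2520 kg
Substrate = Total_raw * (1 - loss/100) = 2358.2520 * (1 - 14.7970/100) = 2009.3015 kg
Fat = Substrate * pct / 100 = 2009.3015 * 8.2070 / 100 = 164.9034 kg


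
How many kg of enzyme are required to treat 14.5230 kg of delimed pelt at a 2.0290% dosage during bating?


Formula: Enzyme = substrate * pct / 100
Substituting: Enzyme = 14.5230 * 2.0290 / 100
Result: 0.2947 kg


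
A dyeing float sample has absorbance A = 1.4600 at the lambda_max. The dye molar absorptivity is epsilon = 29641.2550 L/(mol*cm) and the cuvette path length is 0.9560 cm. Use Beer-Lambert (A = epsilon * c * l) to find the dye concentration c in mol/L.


Formula: c = A / (epsilon * l)
Substituting: c = 1.4600 / (29641.2550 * 0.9560)
Result: 5.1523e-05 mol/L


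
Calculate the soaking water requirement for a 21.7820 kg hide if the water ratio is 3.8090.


Formula: Water = hide_weight * ratio
Substituting: Water = 21.7820 * 3.8090
Result: 82.9676 kg


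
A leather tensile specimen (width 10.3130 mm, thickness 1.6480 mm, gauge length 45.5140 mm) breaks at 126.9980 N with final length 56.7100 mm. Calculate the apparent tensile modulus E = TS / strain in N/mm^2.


TS = F / (w * t) = 126.9980 / (10.3130 * 1.6480) = 7.4723 N/mm^2
strain = (Lf - L0) / L0 = (56.7100 - 45.5140) / 45.5140 = 0.2460
E = TS / strain = 7.4723 / 0.2460 = 30.3764 N/mm^2


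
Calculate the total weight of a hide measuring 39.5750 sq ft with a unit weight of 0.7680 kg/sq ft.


Formula: Weight = area * weight_per_sqft
Substituting: Weight = 39.5750 * 0.7680
Result: 30.3936 kg


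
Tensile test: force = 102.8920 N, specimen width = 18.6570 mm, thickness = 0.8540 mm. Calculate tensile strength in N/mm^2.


Formula: TS = force / (width * thickness)
Substituting: TS = 102.8920 / (18.6570 * 0.8540)
Result: 6.4578 N/mm^2


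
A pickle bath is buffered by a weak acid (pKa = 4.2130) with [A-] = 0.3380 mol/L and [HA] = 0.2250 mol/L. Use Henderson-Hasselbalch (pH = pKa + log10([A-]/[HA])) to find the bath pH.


ratio = [A-] / [HA] = 0.3380 / 0.2250 = 1.5022
log10(ratio) = 0.1767
pH = pKa + log10(ratio) = 4.2130 + 0.1767 = 4.3897


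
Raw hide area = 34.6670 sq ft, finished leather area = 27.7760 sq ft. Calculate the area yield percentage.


Formula: Yield = finished / raw * 100
Substituting: Yield = 27.7760 / 34.6670 * 100
Result: 80.1223 %


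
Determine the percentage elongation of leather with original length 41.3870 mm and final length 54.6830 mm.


Formula: Elongation = (Lf - L0) / L0 * 100
Substituting: Elongation = (54.6830 - 41.3870) / 41.3870 * 100
Result: 32.1260 %


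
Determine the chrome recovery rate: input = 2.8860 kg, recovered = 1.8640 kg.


Formula: Recovery = recovered / input * 100
Substituting: Recovery = 1.8640 / 2.8860 * 100
Result: 64.5877 %


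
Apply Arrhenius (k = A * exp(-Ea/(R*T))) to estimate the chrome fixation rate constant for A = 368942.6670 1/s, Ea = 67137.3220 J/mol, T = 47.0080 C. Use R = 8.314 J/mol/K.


T_K = T_C + 273.15 = 47.0080 + 273.15 = 320.1580 K
exponent = -Ea / (R * T_K) = -67137.3220 / (8.314 * 320.1580) = -25.2226
k = A * exp(exponent) = 368942.6670 * exp(-25.2226) = 4.1014e-06 1/s


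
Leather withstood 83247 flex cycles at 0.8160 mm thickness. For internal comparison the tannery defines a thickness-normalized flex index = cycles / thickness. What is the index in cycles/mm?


Formula: Index = cycles / thickness
Substituting: Index = 83247 / 0.8160
Result: 102018.3824 cycles/mm


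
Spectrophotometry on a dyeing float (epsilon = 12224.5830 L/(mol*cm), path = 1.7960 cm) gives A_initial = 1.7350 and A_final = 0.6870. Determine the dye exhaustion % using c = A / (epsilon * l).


c_initial = A_i / (epsilon * l) = 1.7350 / (12224.5830 * 1.7960) = 7.9024e-05 mol/L
c_final = A_f / (epsilon * l) = 0.6870 / (12224.5830 * 1.7960) = 3.1291e-05 mol/L
Exhaustion = (c_initial - c_final) / c_initial * 100 = (7.9024e-05 - 3.1291e-05) / 7.9024e-05 * 100 = 60.4035 %


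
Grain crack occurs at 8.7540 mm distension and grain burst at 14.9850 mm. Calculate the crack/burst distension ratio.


Formula: Ratio = crack / burst
Substituting: Ratio = 8.7540 / 14.9850
Result: 0.5842


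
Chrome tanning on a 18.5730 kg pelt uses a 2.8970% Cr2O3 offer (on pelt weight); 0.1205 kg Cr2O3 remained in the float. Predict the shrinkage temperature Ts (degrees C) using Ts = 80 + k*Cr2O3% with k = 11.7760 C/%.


Offered = pelt * offer_pct / 100 = 18.5730 * 2.8970 / 100 = 0.5381 kg
Uptake = offered - residual = 0.5381 - 0.1205 = 0.4176 kg
Cr2O3% on pelt = uptake / pelt * 100 = 0.4176 / 18.5730 * 100 = 2.2482 %
Ts = 80 + k * Cr2O3% = 80 + 11.7760 * 2.2482 = 106.4749 C


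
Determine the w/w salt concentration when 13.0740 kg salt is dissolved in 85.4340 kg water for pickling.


Formula: Conc = salt / (water + salt) * 100
Substituting: Conc = 13.0740 / (85.4340 + 13.0740) * 100
Result: 13.2720 %


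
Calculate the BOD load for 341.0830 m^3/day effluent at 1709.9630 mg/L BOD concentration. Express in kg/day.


Formula: BOD_load = volume * conc / 1000
Substituting: BOD_load = 341.0830 * 1709.9630 / 1000
Result: 583.2393 kg/day


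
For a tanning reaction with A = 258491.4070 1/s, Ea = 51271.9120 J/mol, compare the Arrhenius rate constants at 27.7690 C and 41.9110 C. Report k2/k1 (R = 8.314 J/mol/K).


T1 = 27.7690 + 273.15 = 300.9190 K; T2 = 41.9110 + 273.15 = 315.0610 K
k1 = A * exp(-Ea/(R*T1)) = 258491.4070 * exp(-51271.9120/(8.314*300.9190)) = 3.2520e-04 1/s
k2 = A * exp(-Ea/(R*T2)) = 258491.4070 * exp(-51271.9120/(8.314*315.0610)) = 8.1594e-04 1/s
k2/k1 = 8.1594e-04 / 3.2520e-04 = 2.5090


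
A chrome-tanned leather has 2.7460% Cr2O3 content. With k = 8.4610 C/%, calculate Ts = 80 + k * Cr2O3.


Formula: Ts = 80 + k * Cr2O3
Substituting: Ts = 80 + 8.4610 * 2.7460
Result: 103.2339 C


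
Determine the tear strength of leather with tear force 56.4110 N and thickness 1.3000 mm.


Formula: Tear strength = force / thickness
Substituting: Tear strength = 56.4110 / 1.3000
Result: 43.3931 N/mm


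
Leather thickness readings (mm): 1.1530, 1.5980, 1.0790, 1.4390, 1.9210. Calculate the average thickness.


Formula: Average = sum / n
Substituting: Average = 7.1900 / 5
Result: 1.4380 mm


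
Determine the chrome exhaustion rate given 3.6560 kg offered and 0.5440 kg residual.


Formula: Uptake = (offered - residual) / offered * 100
Substituting: Uptake = (3.6560 - 0.5440) / 3.6560 * 100
Result: 85.1204 %


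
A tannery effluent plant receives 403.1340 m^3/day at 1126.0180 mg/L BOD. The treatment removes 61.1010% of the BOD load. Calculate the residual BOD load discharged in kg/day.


Load_in = volume * conc / 1000 = 403.1340 * 1126.0180 / 1000 = 453.9361 kg/day
Removed = Load_in * eff / 100 = 453.9361 * 61.1010 / 100 = 277.3595 kg/day
Load_out = Load_in - Removed = 453.9361 - 277.3595 = 176.5766 kg/day


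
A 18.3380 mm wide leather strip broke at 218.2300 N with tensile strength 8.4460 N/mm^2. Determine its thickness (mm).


Formula: t = F / (TS * w)
Substituting: t = 218.2300 / (8.4460 * 18.3380)
Result: 1.4090 mm


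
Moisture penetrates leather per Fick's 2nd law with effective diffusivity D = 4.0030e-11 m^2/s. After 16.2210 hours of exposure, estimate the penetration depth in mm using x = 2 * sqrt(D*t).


t = 16.2210 hr * 3600 = 58395.6000 s
D * t = 4.0030e-11 * 58395.6000 = 2.3376e-06
x = 2 * sqrt(D*t) = 2 * sqrt(2.3376e-06) = 0.00305783 m = 3.0578 mm


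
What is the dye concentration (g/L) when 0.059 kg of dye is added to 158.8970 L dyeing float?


Formula: Conc = dye_mass(kg) / volume(L) * 1000
Substituting: Conc = 0.059 / 158.8970 * 1000
Result: 0.3713 g/L


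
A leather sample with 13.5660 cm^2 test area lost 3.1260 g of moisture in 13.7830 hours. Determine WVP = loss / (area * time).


Formula: WVP = loss / (area * time)
Substituting: WVP = 3.1260 / (13.5660 * 13.7830)
Result: 0.0167183 g/(cm^2*hr)


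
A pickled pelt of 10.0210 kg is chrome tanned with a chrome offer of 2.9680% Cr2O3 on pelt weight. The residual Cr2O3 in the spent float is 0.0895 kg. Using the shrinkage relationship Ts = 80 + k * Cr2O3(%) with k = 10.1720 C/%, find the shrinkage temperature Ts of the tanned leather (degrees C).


Offered = pelt * offer_pct / 100 = 10.0210 * 2.9680 / 100 = 0.2974 kg
Uptake = offered - residual = 0.2974 - 0.0895 = 0.2079 kg
Cr2O3% on pelt = uptake / pelt * 100 = 0.2079 / 10.0210 * 100 = 2.0749 %
Ts = 80 + k * Cr2O3% = 80 + 10.1720 * 2.0749 = 101.1056 C


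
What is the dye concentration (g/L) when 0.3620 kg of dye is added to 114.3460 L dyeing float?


Formula: Conc = dye_mass(kg) / volume(L) * 1000
Substituting: Conc = 0.3620 / 114.3460 * 1000
Result: 3.1658 g/L


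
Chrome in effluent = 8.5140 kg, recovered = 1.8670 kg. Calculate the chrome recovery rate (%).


Formula: Recovery = recovered / input * 100
Substituting: Recovery = 1.8670 / 8.5140 * 100
Result: 21.9286 %


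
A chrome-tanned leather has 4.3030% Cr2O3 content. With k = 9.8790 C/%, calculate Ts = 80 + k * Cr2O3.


Formula: Ts = 80 + k * Cr2O3
Substituting: Ts = 80 + 9.8790 * 4.3030
Result: 122.5093 C


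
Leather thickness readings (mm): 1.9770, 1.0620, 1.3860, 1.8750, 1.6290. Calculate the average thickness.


Formula: Average = sum / n
Substituting: Average = 7.9290 / 5
Result: 1.5858 mm


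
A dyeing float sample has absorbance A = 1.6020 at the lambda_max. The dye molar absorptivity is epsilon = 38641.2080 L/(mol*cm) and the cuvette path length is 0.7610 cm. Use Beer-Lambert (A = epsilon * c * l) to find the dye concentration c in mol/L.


Formula: c = A / (epsilon * l)
Substituting: c = 1.6020 / (38641.2080 * 0.7610)
Result: 5.4479e-05 mol/L


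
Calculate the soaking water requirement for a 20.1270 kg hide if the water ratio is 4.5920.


Formula: Water = hide_weight * ratio
Substituting: Water = 20.1270 * 4.5920
Result: 92.4232 kg


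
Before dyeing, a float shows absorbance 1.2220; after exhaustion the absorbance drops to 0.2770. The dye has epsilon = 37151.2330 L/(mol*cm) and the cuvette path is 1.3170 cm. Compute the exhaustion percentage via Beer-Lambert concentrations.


c_initial = A_i / (epsilon * l) = 1.2220 / (37151.2330 * 1.3170) = 2.4975e-05 mol/L
c_final = A_f / (epsilon * l) = 0.2770 / (37151.2330 * 1.3170) = 5.6614e-06 mol/L
Exhaustion = (c_initial - c_final) / c_initial * 100 = (2.4975e-05 - 5.6614e-06) / 2.4975e-05 * 100 = 77.3322 %


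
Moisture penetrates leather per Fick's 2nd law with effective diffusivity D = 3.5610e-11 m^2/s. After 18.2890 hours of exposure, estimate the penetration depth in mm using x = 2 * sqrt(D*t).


t = 18.2890 hr * 3600 = 65840.4000 s
D * t = 3.5610e-11 * 65840.4000 = 2.3446e-06
x = 2 * sqrt(D*t) = 2 * sqrt(2.3446e-06) = 0.0030624 m = 3.0624 mm


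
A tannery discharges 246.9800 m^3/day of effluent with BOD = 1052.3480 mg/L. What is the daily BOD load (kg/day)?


Formula: BOD_load = volume * conc / 1000
Substituting: BOD_load = 246.9800 * 1052.3480 / 1000
Result: 259.9089 kg/day


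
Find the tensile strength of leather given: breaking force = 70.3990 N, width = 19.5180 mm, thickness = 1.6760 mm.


Formula: TS = force / (width * thickness)
Substituting: TS = 70.3990 / (19.5180 * 1.6760)
Result: 2.1521 N/mm^2


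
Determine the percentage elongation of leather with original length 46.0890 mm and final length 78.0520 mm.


Formula: Elongation = (Lf - L0) / L0 * 100
Substituting: Elongation = (78.0520 - 46.0890) / 46.0890 * 100
Result: 69.3506 %


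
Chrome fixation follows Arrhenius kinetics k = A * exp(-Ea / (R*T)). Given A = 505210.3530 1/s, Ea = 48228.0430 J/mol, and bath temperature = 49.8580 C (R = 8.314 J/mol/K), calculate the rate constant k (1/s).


T_K = T_C + 273.15 = 49.8580 + 273.15 = 323.0080 K
exponent = -Ea / (R * T_K) = -48228.0430 / (8.314 * 323.0080) = -17.9588
k = A * exp(exponent) = 505210.3530 * exp(-17.9588) = 0.00801829 1/s


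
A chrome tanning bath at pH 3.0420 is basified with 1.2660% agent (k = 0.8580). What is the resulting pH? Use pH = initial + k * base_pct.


Formula: pH_final = pH_initial + k * base_pct
Substituting: pH_final = 3.0420 + 0.8580 * 1.2660
Result: 4.1282


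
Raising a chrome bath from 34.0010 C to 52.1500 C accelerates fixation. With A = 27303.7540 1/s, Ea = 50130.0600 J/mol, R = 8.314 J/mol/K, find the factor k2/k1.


T1 = 34.0010 + 273.15 = 307.1510 K; T2 = 52.1500 + 273.15 = 325.3000 K
k1 = A * exp(-Ea/(R*T1)) = 27303.7540 * exp(-50130.0600/(8.314*307.1510)) = 8.1416e-05 1/s
k2 = A * exp(-Ea/(R*T2)) = 27303.7540 * exp(-50130.0600/(8.314*325.3000)) = 2.4342e-04 1/s
k2/k1 = 2.4342e-04 / 8.1416e-05 = 2.9899


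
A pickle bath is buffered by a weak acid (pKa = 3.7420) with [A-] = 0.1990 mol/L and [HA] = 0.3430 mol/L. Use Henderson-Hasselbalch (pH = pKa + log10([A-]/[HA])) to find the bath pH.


ratio = [A-] / [HA] = 0.1990 / 0.3430 = 0.5802
log10(ratio) = -0.2364
pH = pKa + log10(ratio) = 3.7420 - 0.2364 = 3.5056


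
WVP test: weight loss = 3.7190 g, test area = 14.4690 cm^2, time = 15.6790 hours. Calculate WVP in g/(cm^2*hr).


Formula: WVP = loss / (area * time)
Substituting: WVP = 3.7190 / (14.4690 * 15.6790)
Result: 0.0163934 g/(cm^2*hr)
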